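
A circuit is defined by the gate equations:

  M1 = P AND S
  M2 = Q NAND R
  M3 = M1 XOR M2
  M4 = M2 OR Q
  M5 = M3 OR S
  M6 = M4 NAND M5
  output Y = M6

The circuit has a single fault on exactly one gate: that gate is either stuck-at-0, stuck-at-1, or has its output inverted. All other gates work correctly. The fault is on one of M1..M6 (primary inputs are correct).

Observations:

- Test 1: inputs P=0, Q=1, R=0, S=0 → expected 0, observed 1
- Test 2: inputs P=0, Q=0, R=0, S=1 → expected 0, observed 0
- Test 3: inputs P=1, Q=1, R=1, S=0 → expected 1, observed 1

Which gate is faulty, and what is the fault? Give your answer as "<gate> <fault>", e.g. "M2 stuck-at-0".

Fault-free values for test 1 (P=0, Q=1, R=0, S=0): M1=0, M2=1, M3=1, M4=1, M5=1, M6=0, giving Y=0. Observed 1.
Test 1: faults giving observed 1 are {M1 stuck-at-1, M1 inverted output, M2 stuck-at-0, M2 inverted output, M3 stuck-at-0, M3 inverted output, M4 stuck-at-0, M4 inverted output, M5 stuck-at-0, M5 inverted output, M6 stuck-at-1, M6 inverted output}.
Test 2 (P=0, Q=0, R=0, S=1): fault-free M1=0, M2=1, M3=1, M4=1, M5=1, M6=0 → 0; observed 0. Eliminates M2 stuck-at-0, M2 inverted output, M4 stuck-at-0, M4 inverted output, M5 stuck-at-0, M5 inverted output, M6 stuck-at-1, M6 inverted output.
Test 3 (P=1, Q=1, R=1, S=0): fault-free M1=0, M2=0, M3=0, M4=1, M5=0, M6=1 → 1; observed 1. Eliminates M1 stuck-at-1, M1 inverted output, M3 inverted output.
Only M3 stuck-at-0 is consistent with every test.

M3 stuck-at-0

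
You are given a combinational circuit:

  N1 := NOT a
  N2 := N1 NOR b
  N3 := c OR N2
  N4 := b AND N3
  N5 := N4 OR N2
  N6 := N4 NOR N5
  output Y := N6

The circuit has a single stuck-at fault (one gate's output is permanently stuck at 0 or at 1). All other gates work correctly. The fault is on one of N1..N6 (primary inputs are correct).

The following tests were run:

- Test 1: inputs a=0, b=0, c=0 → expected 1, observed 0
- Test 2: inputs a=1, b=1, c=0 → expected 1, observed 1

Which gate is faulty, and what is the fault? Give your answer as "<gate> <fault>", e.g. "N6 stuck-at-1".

Fault-free values for test 1 (a=0, b=0, c=0): N1=1, N2=0, N3=0, N4=0, N5=0, N6=1, giving Y=1. Observed 0.
Test 1: faults giving observed 0 are {N1 stuck-at-0, N2 stuck-at-1, N4 stuck-at-1, N5 stuck-at-1, N6 stuck-at-0}.
Test 2 (a=1, b=1, c=0): fault-free N1=0, N2=0, N3=0, N4=0, N5=0, N6=1 → 1; observed 1. Eliminates N2 stuck-at-1, N4 stuck-at-1, N5 stuck-at-1, N6 stuck-at-0.
Only N1 stuck-at-0 is consistent with every test.

N1 stuck-at-0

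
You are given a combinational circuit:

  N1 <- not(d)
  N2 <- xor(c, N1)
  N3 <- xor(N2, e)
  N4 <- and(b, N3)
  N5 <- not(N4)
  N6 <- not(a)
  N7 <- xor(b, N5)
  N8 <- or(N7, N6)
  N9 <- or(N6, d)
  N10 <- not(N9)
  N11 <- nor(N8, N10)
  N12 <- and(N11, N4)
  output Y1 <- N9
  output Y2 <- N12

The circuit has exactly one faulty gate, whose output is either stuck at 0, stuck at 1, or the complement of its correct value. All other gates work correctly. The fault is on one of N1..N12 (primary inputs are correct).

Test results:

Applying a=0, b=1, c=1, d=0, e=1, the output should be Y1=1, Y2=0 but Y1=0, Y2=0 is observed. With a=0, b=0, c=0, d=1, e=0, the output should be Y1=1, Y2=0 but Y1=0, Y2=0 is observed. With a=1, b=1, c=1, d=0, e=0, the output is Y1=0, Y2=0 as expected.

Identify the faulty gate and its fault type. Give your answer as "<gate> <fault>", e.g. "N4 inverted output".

N9 stuck-at-0

Fault-free values for test 1 (a=0, b=1, c=1, d=0, e=1): N1=1, N2=0, N3=1, N4=1, N5=0, N6=1, N7=1, N8=1, N9=1, N10=0, N11=0, N12=0, giving Y1=1, Y2=0. Observed Y1=0, Y2=0.
Test 1: faults giving observed Y1=0, Y2=0 are {N6 stuck-at-0, N6 inverted output, N9 stuck-at-0, N9 inverted output}.
Test 2 (a=0, b=0, c=0, d=1, e=0): fault-free N1=0, N2=0, N3=0, N4=0, N5=1, N6=1, N7=1, N8=1, N9=1, N10=0, N11=0, N12=0 → Y1=1, Y2=0; observed Y1=0, Y2=0. Eliminates N6 stuck-at-0, N6 inverted output.
Test 3 (a=1, b=1, c=1, d=0, e=0): fault-free N1=1, N2=0, N3=0, N4=0, N5=1, N6=0, N7=0, N8=0, N9=0, N10=1, N11=0, N12=0 → Y1=0, Y2=0; observed Y1=0, Y2=0. Eliminates N9 inverted output.
Only N9 stuck-at-0 is consistent with every test.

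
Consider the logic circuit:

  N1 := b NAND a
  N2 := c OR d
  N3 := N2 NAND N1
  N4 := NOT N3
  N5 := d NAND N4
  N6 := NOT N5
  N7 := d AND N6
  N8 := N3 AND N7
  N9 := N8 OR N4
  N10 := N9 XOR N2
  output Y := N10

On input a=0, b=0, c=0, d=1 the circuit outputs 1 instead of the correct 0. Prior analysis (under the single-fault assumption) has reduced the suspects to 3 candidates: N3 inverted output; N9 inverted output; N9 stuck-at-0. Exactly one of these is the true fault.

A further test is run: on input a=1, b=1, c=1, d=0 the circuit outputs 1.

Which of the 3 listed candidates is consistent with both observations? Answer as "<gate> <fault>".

Evaluate each candidate on input a=1, b=1, c=1, d=0:
  N3 inverted output: N1=0, N2=1, N3=0 [inverted output], N4=1, N5=1, N6=0, N7=0, N8=0, N9=1, N10=0 → 0 — eliminated
  N9 inverted output: N1=0, N2=1, N3=1, N4=0, N5=1, N6=0, N7=0, N8=0, N9=1 [inverted output], N10=0 → 0 — eliminated
  N9 stuck-at-0: N1=0, N2=1, N3=1, N4=0, N5=1, N6=0, N7=0, N8=0, N9=0 [stuck-at-0], N10=1 → 1 — matches
Only N9 stuck-at-0 reproduces the observed 1.

N9 stuck-at-0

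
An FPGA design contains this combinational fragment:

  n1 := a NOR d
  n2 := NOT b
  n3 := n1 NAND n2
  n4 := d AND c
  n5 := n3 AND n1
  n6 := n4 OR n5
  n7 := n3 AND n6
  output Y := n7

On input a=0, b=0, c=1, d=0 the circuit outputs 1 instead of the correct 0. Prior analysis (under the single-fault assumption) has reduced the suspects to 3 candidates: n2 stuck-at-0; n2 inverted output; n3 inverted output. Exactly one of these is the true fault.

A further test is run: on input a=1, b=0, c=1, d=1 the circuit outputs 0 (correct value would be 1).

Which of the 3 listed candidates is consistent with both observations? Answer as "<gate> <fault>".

Evaluate each candidate on input a=1, b=0, c=1, d=1:
  n2 stuck-at-0: n1=0, n2=0 [stuck-at-0], n3=1, n4=1, n5=0, n6=1, n7=1 → 1 — eliminated
  n2 inverted output: n1=0, n2=0 [inverted output], n3=1, n4=1, n5=0, n6=1, n7=1 → 1 — eliminated
  n3 inverted output: n1=0, n2=1, n3=0 [inverted output], n4=1, n5=0, n6=1, n7=0 → 0 — matches
Only n3 inverted output reproduces the observed 0.

n3 inverted output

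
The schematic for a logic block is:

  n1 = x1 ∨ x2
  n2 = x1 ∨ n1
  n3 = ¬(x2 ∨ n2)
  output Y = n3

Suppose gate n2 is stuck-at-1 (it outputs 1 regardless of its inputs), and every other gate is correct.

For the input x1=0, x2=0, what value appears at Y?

0

Propagate with n2 forced: n1=0, n2=1 [stuck-at-1], n3=0.
So Y = 0. (Without the fault it would be 1.)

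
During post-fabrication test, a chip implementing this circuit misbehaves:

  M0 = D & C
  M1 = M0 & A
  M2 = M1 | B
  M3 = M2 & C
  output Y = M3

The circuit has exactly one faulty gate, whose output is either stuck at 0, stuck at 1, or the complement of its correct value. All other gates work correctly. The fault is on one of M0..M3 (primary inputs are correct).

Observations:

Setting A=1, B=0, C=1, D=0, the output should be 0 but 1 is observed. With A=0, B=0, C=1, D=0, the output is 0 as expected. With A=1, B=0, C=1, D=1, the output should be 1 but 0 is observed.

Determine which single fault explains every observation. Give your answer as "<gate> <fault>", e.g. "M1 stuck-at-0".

M0 inverted output

Fault-free values for test 1 (A=1, B=0, C=1, D=0): M0=0, M1=0, M2=0, M3=0, giving Y=0. Observed 1.
Test 1: faults giving observed 1 are {M0 stuck-at-1, M0 inverted output, M1 stuck-at-1, M1 inverted output, M2 stuck-at-1, M2 inverted output, M3 stuck-at-1, M3 inverted output}.
Test 2 (A=0, B=0, C=1, D=0): fault-free M0=0, M1=0, M2=0, M3=0 → 0; observed 0. Eliminates M1 stuck-at-1, M1 inverted output, M2 stuck-at-1, M2 inverted output, M3 stuck-at-1, M3 inverted output.
Test 3 (A=1, B=0, C=1, D=1): fault-free M0=1, M1=1, M2=1, M3=1 → 1; observed 0. Eliminates M0 stuck-at-1.
Only M0 inverted output is consistent with every test.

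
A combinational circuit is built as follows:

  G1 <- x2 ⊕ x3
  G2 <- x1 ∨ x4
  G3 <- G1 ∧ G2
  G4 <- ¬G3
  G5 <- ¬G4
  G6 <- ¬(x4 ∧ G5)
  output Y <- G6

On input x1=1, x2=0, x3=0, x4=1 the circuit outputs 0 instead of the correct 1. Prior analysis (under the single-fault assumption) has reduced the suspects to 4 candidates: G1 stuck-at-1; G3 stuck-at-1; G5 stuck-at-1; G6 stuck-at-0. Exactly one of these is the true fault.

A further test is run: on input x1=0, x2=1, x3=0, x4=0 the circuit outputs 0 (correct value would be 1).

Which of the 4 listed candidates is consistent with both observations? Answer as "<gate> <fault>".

G6 stuck-at-0

Evaluate each candidate on input x1=0, x2=1, x3=0, x4=0:
  G1 stuck-at-1: G1=1 [stuck-at-1], G2=0, G3=0, G4=1, G5=0, G6=1 → 1 — eliminated
  G3 stuck-at-1: G1=1, G2=0, G3=1 [stuck-at-1], G4=0, G5=1, G6=1 → 1 — eliminated
  G5 stuck-at-1: G1=1, G2=0, G3=0, G4=1, G5=1 [stuck-at-1], G6=1 → 1 — eliminated
  G6 stuck-at-0: G1=1, G2=0, G3=0, G4=1, G5=0, G6=0 [stuck-at-0] → 0 — matches
Only G6 stuck-at-0 reproduces the observed 0.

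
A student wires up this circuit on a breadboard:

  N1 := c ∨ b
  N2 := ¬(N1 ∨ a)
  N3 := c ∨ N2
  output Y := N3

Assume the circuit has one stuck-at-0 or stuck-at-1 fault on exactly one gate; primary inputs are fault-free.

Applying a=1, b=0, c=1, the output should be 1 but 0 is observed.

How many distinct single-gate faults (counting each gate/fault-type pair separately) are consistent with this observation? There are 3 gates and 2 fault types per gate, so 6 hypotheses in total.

1

Fault-free: N1=1, N2=0, N3=1 → 1. Observed 0.
  N1 stuck-at-0: output 1 ✗
  N1 stuck-at-1: output 1 ✗
  N2 stuck-at-0: output 1 ✗
  N2 stuck-at-1: output 1 ✗
  N3 stuck-at-0: output 0 ✓
  N3 stuck-at-1: output 1 ✗
Consistent faults: {N3 stuck-at-0} — 1 in all.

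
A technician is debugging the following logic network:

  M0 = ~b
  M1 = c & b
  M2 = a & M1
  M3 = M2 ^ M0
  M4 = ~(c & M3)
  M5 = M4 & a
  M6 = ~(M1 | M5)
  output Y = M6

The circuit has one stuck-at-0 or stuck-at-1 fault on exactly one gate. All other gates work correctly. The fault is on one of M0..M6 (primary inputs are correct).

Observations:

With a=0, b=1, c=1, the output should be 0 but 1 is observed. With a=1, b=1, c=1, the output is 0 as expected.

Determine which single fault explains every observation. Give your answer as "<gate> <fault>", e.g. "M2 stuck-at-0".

Fault-free values for test 1 (a=0, b=1, c=1): M0=0, M1=1, M2=0, M3=0, M4=1, M5=0, M6=0, giving Y=0. Observed 1.
Test 1: faults giving observed 1 are {M1 stuck-at-0, M6 stuck-at-1}.
Test 2 (a=1, b=1, c=1): fault-free M0=0, M1=1, M2=1, M3=1, M4=0, M5=0, M6=0 → 0; observed 0. Eliminates M6 stuck-at-1.
Only M1 stuck-at-0 is consistent with every test.

M1 stuck-at-0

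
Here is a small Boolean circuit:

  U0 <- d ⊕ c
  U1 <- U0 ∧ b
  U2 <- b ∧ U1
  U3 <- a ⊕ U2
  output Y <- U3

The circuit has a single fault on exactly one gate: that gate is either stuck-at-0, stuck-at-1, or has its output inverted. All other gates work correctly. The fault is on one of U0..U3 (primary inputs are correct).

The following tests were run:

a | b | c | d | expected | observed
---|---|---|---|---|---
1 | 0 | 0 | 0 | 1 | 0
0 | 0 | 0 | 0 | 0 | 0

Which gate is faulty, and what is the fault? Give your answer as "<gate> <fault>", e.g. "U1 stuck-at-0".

U3 stuck-at-0

Fault-free values for test 1 (a=1, b=0, c=0, d=0): U0=0, U1=0, U2=0, U3=1, giving Y=1. Observed 0.
Test 1: faults giving observed 0 are {U2 stuck-at-1, U2 inverted output, U3 stuck-at-0, U3 inverted output}.
Test 2 (a=0, b=0, c=0, d=0): fault-free U0=0, U1=0, U2=0, U3=0 → 0; observed 0. Eliminates U2 stuck-at-1, U2 inverted output, U3 inverted output.
Only U3 stuck-at-0 is consistent with every test.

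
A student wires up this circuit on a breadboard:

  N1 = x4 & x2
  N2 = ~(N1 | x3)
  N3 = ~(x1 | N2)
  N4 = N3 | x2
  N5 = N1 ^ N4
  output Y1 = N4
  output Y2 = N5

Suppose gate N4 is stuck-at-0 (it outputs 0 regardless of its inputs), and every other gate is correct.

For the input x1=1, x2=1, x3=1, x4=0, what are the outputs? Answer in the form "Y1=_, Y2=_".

Y1=0, Y2=0

Propagate with N4 forced: N1=0, N2=0, N3=0, N4=0 [stuck-at-0], N5=0.
So the outputs are Y1=0, Y2=0. (Without the fault they would be Y1=1, Y2=1.)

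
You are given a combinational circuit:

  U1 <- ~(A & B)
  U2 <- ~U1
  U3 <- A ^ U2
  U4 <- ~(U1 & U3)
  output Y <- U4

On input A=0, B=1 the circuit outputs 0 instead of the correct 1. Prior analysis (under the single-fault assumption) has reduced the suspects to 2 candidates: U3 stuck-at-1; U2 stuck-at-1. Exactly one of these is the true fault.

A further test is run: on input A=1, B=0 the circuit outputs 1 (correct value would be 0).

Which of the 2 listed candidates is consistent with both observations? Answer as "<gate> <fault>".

U2 stuck-at-1

Evaluate each candidate on input A=1, B=0:
  U3 stuck-at-1: U1=1, U2=0, U3=1 [stuck-at-1], U4=0 → 0 — eliminated
  U2 stuck-at-1: U1=1, U2=1 [stuck-at-1], U3=0, U4=1 → 1 — matches
Only U2 stuck-at-1 reproduces the observed 1.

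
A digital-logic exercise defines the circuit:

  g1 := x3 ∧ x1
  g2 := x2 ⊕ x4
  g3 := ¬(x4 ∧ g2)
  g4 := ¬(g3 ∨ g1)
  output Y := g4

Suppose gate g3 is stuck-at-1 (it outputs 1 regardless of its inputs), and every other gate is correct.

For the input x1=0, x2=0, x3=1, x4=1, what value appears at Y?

Propagate with g3 forced: g1=0, g2=1, g3=1 [stuck-at-1], g4=0.
So Y = 0. (Without the fault it would be 1.)

0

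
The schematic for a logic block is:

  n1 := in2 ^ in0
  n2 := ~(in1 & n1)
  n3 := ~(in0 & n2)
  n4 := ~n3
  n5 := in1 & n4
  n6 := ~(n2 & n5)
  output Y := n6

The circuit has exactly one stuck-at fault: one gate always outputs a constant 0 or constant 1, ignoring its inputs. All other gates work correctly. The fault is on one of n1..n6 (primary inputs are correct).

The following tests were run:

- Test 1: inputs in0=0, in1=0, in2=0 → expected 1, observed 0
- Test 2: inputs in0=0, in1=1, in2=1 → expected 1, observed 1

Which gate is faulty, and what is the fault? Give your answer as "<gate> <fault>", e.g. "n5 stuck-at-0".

Fault-free values for test 1 (in0=0, in1=0, in2=0): n1=0, n2=1, n3=1, n4=0, n5=0, n6=1, giving Y=1. Observed 0.
Test 1: faults giving observed 0 are {n5 stuck-at-1, n6 stuck-at-0}.
Test 2 (in0=0, in1=1, in2=1): fault-free n1=1, n2=0, n3=1, n4=0, n5=0, n6=1 → 1; observed 1. Eliminates n6 stuck-at-0.
Only n5 stuck-at-1 is consistent with every test.

n5 stuck-at-1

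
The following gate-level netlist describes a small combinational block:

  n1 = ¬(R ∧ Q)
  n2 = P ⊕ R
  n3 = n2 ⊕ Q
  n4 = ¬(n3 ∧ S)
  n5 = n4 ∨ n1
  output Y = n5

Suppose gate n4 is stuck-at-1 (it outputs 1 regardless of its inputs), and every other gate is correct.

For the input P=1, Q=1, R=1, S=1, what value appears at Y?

1

Propagate with n4 forced: n1=0, n2=0, n3=1, n4=1 [stuck-at-1], n5=1.
So Y = 1. (Without the fault it would be 0.)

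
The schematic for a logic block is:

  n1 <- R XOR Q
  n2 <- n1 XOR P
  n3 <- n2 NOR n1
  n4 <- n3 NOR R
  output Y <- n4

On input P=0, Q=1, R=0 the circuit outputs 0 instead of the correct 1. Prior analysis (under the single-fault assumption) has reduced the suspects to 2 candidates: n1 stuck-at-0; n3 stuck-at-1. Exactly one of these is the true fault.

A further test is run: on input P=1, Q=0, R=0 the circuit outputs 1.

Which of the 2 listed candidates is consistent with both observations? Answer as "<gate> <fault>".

Evaluate each candidate on input P=1, Q=0, R=0:
  n1 stuck-at-0: n1=0 [stuck-at-0], n2=1, n3=0, n4=1 → 1 — matches
  n3 stuck-at-1: n1=0, n2=1, n3=1 [stuck-at-1], n4=0 → 0 — eliminated
Only n1 stuck-at-0 reproduces the observed 1.

n1 stuck-at-0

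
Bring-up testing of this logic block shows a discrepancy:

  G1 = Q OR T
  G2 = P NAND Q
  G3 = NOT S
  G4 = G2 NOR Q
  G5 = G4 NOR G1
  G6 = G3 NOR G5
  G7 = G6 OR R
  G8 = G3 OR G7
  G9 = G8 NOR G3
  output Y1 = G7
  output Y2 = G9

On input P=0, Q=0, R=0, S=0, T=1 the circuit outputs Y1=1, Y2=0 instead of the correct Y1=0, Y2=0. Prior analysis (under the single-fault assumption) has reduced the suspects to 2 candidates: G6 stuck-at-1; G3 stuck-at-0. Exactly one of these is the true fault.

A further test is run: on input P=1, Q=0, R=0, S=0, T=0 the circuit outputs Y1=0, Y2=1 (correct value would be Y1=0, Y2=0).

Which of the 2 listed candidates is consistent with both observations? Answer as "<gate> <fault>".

G3 stuck-at-0

Evaluate each candidate on input P=1, Q=0, R=0, S=0, T=0:
  G6 stuck-at-1: G1=0, G2=1, G3=1, G4=0, G5=1, G6=1 [stuck-at-1], G7=1, G8=1, G9=0 → Y1=1, Y2=0 — eliminated
  G3 stuck-at-0: G1=0, G2=1, G3=0 [stuck-at-0], G4=0, G5=1, G6=0, G7=0, G8=0, G9=1 → Y1=0, Y2=1 — matches
Only G3 stuck-at-0 reproduces the observed Y1=0, Y2=1.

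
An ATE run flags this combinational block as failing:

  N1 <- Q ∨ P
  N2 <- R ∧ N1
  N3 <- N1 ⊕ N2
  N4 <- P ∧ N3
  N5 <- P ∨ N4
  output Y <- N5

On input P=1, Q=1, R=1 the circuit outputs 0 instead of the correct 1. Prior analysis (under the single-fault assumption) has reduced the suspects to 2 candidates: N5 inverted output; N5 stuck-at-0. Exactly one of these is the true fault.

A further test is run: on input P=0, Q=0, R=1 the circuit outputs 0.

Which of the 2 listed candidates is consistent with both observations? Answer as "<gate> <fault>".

Evaluate each candidate on input P=0, Q=0, R=1:
  N5 inverted output: N1=0, N2=0, N3=0, N4=0, N5=1 [inverted output] → 1 — eliminated
  N5 stuck-at-0: N1=0, N2=0, N3=0, N4=0, N5=0 [stuck-at-0] → 0 — matches
Only N5 stuck-at-0 reproduces the observed 0.

N5 stuck-at-0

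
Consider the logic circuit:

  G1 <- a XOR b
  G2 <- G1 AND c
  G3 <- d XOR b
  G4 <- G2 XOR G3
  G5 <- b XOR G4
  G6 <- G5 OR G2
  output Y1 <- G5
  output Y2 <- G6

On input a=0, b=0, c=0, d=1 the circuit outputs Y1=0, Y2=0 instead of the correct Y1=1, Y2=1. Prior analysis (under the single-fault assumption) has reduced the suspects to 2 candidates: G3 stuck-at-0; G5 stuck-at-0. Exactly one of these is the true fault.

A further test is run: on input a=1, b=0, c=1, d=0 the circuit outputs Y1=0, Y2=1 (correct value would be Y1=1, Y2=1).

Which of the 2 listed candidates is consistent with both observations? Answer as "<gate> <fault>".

G5 stuck-at-0

Evaluate each candidate on input a=1, b=0, c=1, d=0:
  G3 stuck-at-0: G1=1, G2=1, G3=0 [stuck-at-0], G4=1, G5=1, G6=1 → Y1=1, Y2=1 — eliminated
  G5 stuck-at-0: G1=1, G2=1, G3=0, G4=1, G5=0 [stuck-at-0], G6=1 → Y1=0, Y2=1 — matches
Only G5 stuck-at-0 reproduces the observed Y1=0, Y2=1.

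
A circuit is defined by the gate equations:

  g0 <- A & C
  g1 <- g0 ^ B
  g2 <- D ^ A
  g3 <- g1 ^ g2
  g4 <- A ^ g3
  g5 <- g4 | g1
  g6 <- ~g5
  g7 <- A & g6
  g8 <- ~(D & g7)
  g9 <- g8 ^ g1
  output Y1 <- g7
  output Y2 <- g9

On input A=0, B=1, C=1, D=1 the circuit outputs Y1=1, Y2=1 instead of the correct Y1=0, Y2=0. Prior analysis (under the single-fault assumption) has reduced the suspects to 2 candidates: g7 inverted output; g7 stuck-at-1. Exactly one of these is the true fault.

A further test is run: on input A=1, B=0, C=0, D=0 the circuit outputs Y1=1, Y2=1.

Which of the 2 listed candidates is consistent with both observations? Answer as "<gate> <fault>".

Evaluate each candidate on input A=1, B=0, C=0, D=0:
  g7 inverted output: g0=0, g1=0, g2=1, g3=1, g4=0, g5=0, g6=1, g7=0 [inverted output], g8=1, g9=1 → Y1=0, Y2=1 — eliminated
  g7 stuck-at-1: g0=0, g1=0, g2=1, g3=1, g4=0, g5=0, g6=1, g7=1 [stuck-at-1], g8=1, g9=1 → Y1=1, Y2=1 — matches
Only g7 stuck-at-1 reproduces the observed Y1=1, Y2=1.

g7 stuck-at-1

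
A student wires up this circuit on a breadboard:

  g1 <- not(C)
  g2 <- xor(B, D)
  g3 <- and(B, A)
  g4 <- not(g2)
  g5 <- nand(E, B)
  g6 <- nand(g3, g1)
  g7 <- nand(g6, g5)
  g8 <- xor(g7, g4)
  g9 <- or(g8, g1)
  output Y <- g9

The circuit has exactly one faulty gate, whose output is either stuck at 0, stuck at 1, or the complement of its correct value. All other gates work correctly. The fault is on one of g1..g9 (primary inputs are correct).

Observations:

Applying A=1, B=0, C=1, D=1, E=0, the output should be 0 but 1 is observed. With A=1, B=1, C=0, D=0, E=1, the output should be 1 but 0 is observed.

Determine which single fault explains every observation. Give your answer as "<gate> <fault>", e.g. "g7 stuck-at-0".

g9 inverted output

Fault-free values for test 1 (A=1, B=0, C=1, D=1, E=0): g1=0, g2=1, g3=0, g4=0, g5=1, g6=1, g7=0, g8=0, g9=0, giving Y=0. Observed 1.
Test 1: faults giving observed 1 are {g1 stuck-at-1, g1 inverted output, g2 stuck-at-0, g2 inverted output, g4 stuck-at-1, g4 inverted output, g5 stuck-at-0, g5 inverted output, g6 stuck-at-0, g6 inverted output, g7 stuck-at-1, g7 inverted output, g8 stuck-at-1, g8 inverted output, g9 stuck-at-1, g9 inverted output}.
Test 2 (A=1, B=1, C=0, D=0, E=1): fault-free g1=1, g2=1, g3=1, g4=0, g5=0, g6=0, g7=1, g8=1, g9=1 → 1; observed 0. Eliminates g1 stuck-at-1, g1 inverted output, g2 stuck-at-0, g2 inverted output, g4 stuck-at-1, g4 inverted output, g5 stuck-at-0, g5 inverted output, g6 stuck-at-0, g6 inverted output, g7 stuck-at-1, g7 inverted output, g8 stuck-at-1, g8 inverted output, g9 stuck-at-1.
Only g9 inverted output is consistent with every test.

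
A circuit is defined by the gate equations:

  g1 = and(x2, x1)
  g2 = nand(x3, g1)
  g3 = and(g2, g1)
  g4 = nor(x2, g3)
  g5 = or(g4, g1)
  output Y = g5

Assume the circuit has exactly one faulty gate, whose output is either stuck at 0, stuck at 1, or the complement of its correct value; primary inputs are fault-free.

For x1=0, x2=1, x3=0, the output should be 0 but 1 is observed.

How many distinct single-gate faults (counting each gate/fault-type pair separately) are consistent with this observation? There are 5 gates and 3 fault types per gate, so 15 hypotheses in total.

Fault-free: g1=0, g2=1, g3=0, g4=0, g5=0 → 0. Observed 1.
  g1: stuck-at-1, inverted output ✓; others ✗
  g2: none of the 3 fault types match ✗
  g3: none of the 3 fault types match ✗
  g4: stuck-at-1, inverted output ✓; others ✗
  g5: stuck-at-1, inverted output ✓; others ✗
Consistent faults: {g1 stuck-at-1, g1 inverted output, g4 stuck-at-1, g4 inverted output, g5 stuck-at-1, g5 inverted output} — 6 in all.

6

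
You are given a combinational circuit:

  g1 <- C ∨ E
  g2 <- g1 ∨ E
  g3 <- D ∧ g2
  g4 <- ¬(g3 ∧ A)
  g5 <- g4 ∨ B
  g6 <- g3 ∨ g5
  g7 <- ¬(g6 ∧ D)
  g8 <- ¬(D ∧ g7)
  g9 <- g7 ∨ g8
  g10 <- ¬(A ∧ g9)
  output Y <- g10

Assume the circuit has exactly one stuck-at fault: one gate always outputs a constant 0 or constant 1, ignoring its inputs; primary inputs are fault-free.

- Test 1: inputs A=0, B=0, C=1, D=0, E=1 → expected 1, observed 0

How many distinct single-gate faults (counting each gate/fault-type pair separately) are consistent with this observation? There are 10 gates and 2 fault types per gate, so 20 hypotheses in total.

Fault-free: g1=1, g2=1, g3=0, g4=1, g5=1, g6=1, g7=1, g8=1, g9=1, g10=1 → 1. Observed 0.
  g1: none of the 2 fault types match ✗
  g2: none of the 2 fault types match ✗
  g3: none of the 2 fault types match ✗
  g4: none of the 2 fault types match ✗
  g5: none of the 2 fault types match ✗
  g6: none of the 2 fault types match ✗
  g7: none of the 2 fault types match ✗
  g8: none of the 2 fault types match ✗
  g9: none of the 2 fault types match ✗
  g10: stuck-at-0 ✓; others ✗
Consistent faults: {g10 stuck-at-0} — 1 in all.

1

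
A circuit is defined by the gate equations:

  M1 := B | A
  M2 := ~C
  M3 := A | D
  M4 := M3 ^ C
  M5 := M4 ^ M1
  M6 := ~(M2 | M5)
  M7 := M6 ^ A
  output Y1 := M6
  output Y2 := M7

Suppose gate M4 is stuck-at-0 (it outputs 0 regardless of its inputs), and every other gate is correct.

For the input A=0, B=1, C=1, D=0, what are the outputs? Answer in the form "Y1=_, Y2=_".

Propagate with M4 forced: M1=1, M2=0, M3=0, M4=0 [stuck-at-0], M5=1, M6=0, M7=0.
So the outputs are Y1=0, Y2=0. (Without the fault they would be Y1=1, Y2=1.)

Y1=0, Y2=0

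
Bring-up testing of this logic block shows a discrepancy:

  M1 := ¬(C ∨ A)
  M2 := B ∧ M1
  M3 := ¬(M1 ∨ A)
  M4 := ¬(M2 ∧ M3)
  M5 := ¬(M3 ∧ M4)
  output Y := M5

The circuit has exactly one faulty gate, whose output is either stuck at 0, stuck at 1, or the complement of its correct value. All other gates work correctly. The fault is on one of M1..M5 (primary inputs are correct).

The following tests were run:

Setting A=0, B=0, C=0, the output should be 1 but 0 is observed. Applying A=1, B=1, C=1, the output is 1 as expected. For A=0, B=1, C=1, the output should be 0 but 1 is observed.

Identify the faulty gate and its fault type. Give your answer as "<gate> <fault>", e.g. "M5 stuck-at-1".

M1 inverted output

Fault-free values for test 1 (A=0, B=0, C=0): M1=1, M2=0, M3=0, M4=1, M5=1, giving Y=1. Observed 0.
Test 1: faults giving observed 0 are {M1 stuck-at-0, M1 inverted output, M3 stuck-at-1, M3 inverted output, M5 stuck-at-0, M5 inverted output}.
Test 2 (A=1, B=1, C=1): fault-free M1=0, M2=0, M3=0, M4=1, M5=1 → 1; observed 1. Eliminates M3 stuck-at-1, M3 inverted output, M5 stuck-at-0, M5 inverted output.
Test 3 (A=0, B=1, C=1): fault-free M1=0, M2=0, M3=1, M4=1, M5=0 → 0; observed 1. Eliminates M1 stuck-at-0.
Only M1 inverted output is consistent with every test.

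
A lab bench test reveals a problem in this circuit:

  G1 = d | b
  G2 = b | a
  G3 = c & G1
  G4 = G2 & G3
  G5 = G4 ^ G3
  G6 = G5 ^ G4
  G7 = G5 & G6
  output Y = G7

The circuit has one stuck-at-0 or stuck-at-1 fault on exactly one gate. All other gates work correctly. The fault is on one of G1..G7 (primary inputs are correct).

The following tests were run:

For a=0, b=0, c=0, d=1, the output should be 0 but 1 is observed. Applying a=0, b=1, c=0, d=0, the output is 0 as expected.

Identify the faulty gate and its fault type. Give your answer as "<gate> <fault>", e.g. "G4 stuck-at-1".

G3 stuck-at-1

Fault-free values for test 1 (a=0, b=0, c=0, d=1): G1=1, G2=0, G3=0, G4=0, G5=0, G6=0, G7=0, giving Y=0. Observed 1.
Test 1: faults giving observed 1 are {G3 stuck-at-1, G5 stuck-at-1, G7 stuck-at-1}.
Test 2 (a=0, b=1, c=0, d=0): fault-free G1=1, G2=1, G3=0, G4=0, G5=0, G6=0, G7=0 → 0; observed 0. Eliminates G5 stuck-at-1, G7 stuck-at-1.
Only G3 stuck-at-1 is consistent with every test.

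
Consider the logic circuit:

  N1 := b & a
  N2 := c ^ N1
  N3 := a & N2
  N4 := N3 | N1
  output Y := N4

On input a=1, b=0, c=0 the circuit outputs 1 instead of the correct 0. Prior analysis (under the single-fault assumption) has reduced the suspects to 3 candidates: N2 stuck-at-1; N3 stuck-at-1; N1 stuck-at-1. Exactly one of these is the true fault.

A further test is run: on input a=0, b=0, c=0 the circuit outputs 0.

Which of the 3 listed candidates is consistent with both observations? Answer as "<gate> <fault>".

Evaluate each candidate on input a=0, b=0, c=0:
  N2 stuck-at-1: N1=0, N2=1 [stuck-at-1], N3=0, N4=0 → 0 — matches
  N3 stuck-at-1: N1=0, N2=0, N3=1 [stuck-at-1], N4=1 → 1 — eliminated
  N1 stuck-at-1: N1=1 [stuck-at-1], N2=1, N3=0, N4=1 → 1 — eliminated
Only N2 stuck-at-1 reproduces the observed 0.

N2 stuck-at-1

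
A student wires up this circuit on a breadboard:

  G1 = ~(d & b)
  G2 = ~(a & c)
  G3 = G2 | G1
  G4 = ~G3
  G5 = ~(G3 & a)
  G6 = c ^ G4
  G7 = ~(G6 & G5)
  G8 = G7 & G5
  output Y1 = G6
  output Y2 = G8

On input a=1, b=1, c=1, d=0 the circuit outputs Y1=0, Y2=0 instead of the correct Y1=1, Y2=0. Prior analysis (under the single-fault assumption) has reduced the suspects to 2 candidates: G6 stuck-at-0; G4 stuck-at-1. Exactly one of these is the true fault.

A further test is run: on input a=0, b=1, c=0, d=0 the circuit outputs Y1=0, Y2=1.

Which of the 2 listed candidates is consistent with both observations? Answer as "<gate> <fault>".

G6 stuck-at-0

Evaluate each candidate on input a=0, b=1, c=0, d=0:
  G6 stuck-at-0: G1=1, G2=1, G3=1, G4=0, G5=1, G6=0 [stuck-at-0], G7=1, G8=1 → Y1=0, Y2=1 — matches
  G4 stuck-at-1: G1=1, G2=1, G3=1, G4=1 [stuck-at-1], G5=1, G6=1, G7=0, G8=0 → Y1=1, Y2=0 — eliminated
Only G6 stuck-at-0 reproduces the observed Y1=0, Y2=1.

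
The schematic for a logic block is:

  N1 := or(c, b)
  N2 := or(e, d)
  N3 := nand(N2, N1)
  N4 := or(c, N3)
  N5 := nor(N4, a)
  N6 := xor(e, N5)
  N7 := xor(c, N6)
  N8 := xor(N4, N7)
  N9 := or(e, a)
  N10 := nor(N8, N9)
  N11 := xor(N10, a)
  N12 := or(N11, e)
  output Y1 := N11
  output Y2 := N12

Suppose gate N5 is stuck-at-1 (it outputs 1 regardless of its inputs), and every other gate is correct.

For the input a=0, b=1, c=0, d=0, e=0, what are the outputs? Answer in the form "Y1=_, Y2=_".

Propagate with N5 forced: N1=1, N2=0, N3=1, N4=1, N5=1 [stuck-at-1], N6=1, N7=1, N8=0, N9=0, N10=1, N11=1, N12=1.
So the outputs are Y1=1, Y2=1. (Without the fault they would be Y1=0, Y2=0.)

Y1=1, Y2=1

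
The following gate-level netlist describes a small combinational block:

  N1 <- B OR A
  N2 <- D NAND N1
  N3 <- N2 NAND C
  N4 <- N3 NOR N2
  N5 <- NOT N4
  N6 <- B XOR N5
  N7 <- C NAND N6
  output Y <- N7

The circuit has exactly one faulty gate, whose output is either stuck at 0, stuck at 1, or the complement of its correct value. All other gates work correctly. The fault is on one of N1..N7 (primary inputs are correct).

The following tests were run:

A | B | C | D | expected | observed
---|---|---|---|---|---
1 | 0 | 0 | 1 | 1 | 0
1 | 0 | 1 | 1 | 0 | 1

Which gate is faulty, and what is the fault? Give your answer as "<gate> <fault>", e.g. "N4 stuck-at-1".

Fault-free values for test 1 (A=1, B=0, C=0, D=1): N1=1, N2=0, N3=1, N4=0, N5=1, N6=1, N7=1, giving Y=1. Observed 0.
Test 1: faults giving observed 0 are {N7 stuck-at-0, N7 inverted output}.
Test 2 (A=1, B=0, C=1, D=1): fault-free N1=1, N2=0, N3=1, N4=0, N5=1, N6=1, N7=0 → 0; observed 1. Eliminates N7 stuck-at-0.
Only N7 inverted output is consistent with every test.

N7 inverted output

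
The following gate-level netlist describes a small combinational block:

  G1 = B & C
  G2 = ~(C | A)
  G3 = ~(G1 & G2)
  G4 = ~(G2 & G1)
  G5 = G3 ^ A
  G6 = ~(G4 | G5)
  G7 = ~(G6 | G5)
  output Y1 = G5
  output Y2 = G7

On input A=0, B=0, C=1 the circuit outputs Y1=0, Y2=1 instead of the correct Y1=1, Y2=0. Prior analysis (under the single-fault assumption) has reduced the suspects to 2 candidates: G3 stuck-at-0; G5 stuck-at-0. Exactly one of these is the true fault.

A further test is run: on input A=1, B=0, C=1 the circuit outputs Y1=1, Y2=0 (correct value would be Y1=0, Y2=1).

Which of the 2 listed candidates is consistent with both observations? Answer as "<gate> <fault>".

G3 stuck-at-0

Evaluate each candidate on input A=1, B=0, C=1:
  G3 stuck-at-0: G1=0, G2=0, G3=0 [stuck-at-0], G4=1, G5=1, G6=0, G7=0 → Y1=1, Y2=0 — matches
  G5 stuck-at-0: G1=0, G2=0, G3=1, G4=1, G5=0 [stuck-at-0], G6=0, G7=1 → Y1=0, Y2=1 — eliminated
Only G3 stuck-at-0 reproduces the observed Y1=1, Y2=0.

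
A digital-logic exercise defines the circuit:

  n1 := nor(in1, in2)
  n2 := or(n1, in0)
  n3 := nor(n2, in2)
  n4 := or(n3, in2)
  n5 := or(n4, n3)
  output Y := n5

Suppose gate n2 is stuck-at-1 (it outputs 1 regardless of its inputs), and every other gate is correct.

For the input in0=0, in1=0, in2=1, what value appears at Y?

Propagate with n2 forced: n1=0, n2=1 [stuck-at-1], n3=0, n4=1, n5=1.
So Y = 1. (Same as the fault-free value — the fault is masked on this input.)

1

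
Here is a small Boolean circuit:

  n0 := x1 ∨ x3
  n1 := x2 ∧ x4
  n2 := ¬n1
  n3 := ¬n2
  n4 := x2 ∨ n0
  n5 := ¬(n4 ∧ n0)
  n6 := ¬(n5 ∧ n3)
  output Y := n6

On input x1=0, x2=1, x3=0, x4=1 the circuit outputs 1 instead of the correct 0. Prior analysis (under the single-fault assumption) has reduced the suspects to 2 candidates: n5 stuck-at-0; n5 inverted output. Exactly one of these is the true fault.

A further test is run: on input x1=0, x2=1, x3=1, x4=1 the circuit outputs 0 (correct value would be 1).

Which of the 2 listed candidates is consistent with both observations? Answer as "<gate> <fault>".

n5 inverted output

Evaluate each candidate on input x1=0, x2=1, x3=1, x4=1:
  n5 stuck-at-0: n0=1, n1=1, n2=0, n3=1, n4=1, n5=0 [stuck-at-0], n6=1 → 1 — eliminated
  n5 inverted output: n0=1, n1=1, n2=0, n3=1, n4=1, n5=1 [inverted output], n6=0 → 0 — matches
Only n5 inverted output reproduces the observed 0.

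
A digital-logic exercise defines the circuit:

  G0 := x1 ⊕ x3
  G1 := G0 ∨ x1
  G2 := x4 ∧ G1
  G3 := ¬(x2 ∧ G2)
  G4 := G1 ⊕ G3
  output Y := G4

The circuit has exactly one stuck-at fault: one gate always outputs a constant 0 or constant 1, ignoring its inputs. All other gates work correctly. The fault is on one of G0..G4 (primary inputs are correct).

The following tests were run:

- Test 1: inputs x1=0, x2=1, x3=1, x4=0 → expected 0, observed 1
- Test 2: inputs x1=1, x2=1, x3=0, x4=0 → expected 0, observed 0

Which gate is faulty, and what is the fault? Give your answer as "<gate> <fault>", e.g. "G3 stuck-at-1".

G0 stuck-at-0

Fault-free values for test 1 (x1=0, x2=1, x3=1, x4=0): G0=1, G1=1, G2=0, G3=1, G4=0, giving Y=0. Observed 1.
Test 1: faults giving observed 1 are {G0 stuck-at-0, G1 stuck-at-0, G2 stuck-at-1, G3 stuck-at-0, G4 stuck-at-1}.
Test 2 (x1=1, x2=1, x3=0, x4=0): fault-free G0=1, G1=1, G2=0, G3=1, G4=0 → 0; observed 0. Eliminates G1 stuck-at-0, G2 stuck-at-1, G3 stuck-at-0, G4 stuck-at-1.
Only G0 stuck-at-0 is consistent with every test.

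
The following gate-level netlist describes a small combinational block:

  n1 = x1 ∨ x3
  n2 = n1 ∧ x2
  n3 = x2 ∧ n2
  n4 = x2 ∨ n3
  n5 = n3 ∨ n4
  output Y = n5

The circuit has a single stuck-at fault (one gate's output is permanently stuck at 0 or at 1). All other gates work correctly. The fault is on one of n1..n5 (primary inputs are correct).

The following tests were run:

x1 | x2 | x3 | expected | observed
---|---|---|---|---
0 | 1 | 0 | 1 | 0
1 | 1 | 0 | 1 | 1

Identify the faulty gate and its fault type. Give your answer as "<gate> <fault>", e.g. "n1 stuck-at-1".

Fault-free values for test 1 (x1=0, x2=1, x3=0): n1=0, n2=0, n3=0, n4=1, n5=1, giving Y=1. Observed 0.
Test 1: faults giving observed 0 are {n4 stuck-at-0, n5 stuck-at-0}.
Test 2 (x1=1, x2=1, x3=0): fault-free n1=1, n2=1, n3=1, n4=1, n5=1 → 1; observed 1. Eliminates n5 stuck-at-0.
Only n4 stuck-at-0 is consistent with every test.

n4 stuck-at-0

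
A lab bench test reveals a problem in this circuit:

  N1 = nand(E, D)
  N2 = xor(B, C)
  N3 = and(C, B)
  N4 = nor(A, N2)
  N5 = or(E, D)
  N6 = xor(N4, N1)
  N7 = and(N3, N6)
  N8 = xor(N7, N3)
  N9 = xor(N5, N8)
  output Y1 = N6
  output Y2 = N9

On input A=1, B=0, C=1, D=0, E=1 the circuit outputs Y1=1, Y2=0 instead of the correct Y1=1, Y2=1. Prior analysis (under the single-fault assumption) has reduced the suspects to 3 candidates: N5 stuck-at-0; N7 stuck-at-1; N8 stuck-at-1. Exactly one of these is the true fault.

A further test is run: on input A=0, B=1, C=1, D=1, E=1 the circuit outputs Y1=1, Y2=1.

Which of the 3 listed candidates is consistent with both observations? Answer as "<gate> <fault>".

N7 stuck-at-1

Evaluate each candidate on input A=0, B=1, C=1, D=1, E=1:
  N5 stuck-at-0: N1=0, N2=0, N3=1, N4=1, N5=0 [stuck-at-0], N6=1, N7=1, N8=0, N9=0 → Y1=1, Y2=0 — eliminated
  N7 stuck-at-1: N1=0, N2=0, N3=1, N4=1, N5=1, N6=1, N7=1 [stuck-at-1], N8=0, N9=1 → Y1=1, Y2=1 — matches
  N8 stuck-at-1: N1=0, N2=0, N3=1, N4=1, N5=1, N6=1, N7=1, N8=1 [stuck-at-1], N9=0 → Y1=1, Y2=0 — eliminated
Only N7 stuck-at-1 reproduces the observed Y1=1, Y2=1.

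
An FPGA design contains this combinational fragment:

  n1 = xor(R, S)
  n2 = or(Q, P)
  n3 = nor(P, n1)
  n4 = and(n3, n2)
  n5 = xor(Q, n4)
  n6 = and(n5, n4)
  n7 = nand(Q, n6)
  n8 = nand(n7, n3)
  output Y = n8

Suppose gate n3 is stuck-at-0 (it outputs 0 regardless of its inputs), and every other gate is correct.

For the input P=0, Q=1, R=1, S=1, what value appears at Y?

Propagate with n3 forced: n1=0, n2=1, n3=0 [stuck-at-0], n4=0, n5=1, n6=0, n7=1, n8=1.
So Y = 1. (Without the fault it would be 0.)

1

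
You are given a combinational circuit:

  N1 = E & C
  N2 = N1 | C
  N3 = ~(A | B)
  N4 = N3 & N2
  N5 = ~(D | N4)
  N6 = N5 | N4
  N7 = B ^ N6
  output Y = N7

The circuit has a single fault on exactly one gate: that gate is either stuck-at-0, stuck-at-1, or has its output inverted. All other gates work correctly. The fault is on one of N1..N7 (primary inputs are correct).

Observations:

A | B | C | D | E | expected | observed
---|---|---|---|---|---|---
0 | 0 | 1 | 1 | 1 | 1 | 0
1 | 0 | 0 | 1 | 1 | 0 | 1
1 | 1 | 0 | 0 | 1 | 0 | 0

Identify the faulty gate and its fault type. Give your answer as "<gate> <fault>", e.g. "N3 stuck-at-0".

Fault-free values for test 1 (A=0, B=0, C=1, D=1, E=1): N1=1, N2=1, N3=1, N4=1, N5=0, N6=1, N7=1, giving Y=1. Observed 0.
Test 1: faults giving observed 0 are {N2 stuck-at-0, N2 inverted output, N3 stuck-at-0, N3 inverted output, N4 stuck-at-0, N4 inverted output, N6 stuck-at-0, N6 inverted output, N7 stuck-at-0, N7 inverted output}.
Test 2 (A=1, B=0, C=0, D=1, E=1): fault-free N1=0, N2=0, N3=0, N4=0, N5=0, N6=0, N7=0 → 0; observed 1. Eliminates N2 stuck-at-0, N2 inverted output, N3 stuck-at-0, N3 inverted output, N4 stuck-at-0, N6 stuck-at-0, N7 stuck-at-0.
Test 3 (A=1, B=1, C=0, D=0, E=1): fault-free N1=0, N2=0, N3=0, N4=0, N5=1, N6=1, N7=0 → 0; observed 0. Eliminates N6 inverted output, N7 inverted output.
Only N4 inverted output is consistent with every test.

N4 inverted output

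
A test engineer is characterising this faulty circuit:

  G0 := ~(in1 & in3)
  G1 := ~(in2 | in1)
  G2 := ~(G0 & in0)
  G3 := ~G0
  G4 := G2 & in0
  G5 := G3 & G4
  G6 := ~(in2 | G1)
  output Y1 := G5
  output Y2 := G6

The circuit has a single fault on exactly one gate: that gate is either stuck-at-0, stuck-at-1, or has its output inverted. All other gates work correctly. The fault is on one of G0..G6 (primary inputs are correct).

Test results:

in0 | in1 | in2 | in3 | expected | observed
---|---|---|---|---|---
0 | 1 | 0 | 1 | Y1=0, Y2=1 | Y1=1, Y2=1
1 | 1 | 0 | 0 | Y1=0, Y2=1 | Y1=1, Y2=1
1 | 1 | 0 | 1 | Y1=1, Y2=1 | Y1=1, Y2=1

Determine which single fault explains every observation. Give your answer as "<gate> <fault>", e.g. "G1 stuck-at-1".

G5 stuck-at-1

Fault-free values for test 1 (in0=0, in1=1, in2=0, in3=1): G0=0, G1=0, G2=1, G3=1, G4=0, G5=0, G6=1, giving Y1=0, Y2=1. Observed Y1=1, Y2=1.
Test 1: faults giving observed Y1=1, Y2=1 are {G4 stuck-at-1, G4 inverted output, G5 stuck-at-1, G5 inverted output}.
Test 2 (in0=1, in1=1, in2=0, in3=0): fault-free G0=1, G1=0, G2=0, G3=0, G4=0, G5=0, G6=1 → Y1=0, Y2=1; observed Y1=1, Y2=1. Eliminates G4 stuck-at-1, G4 inverted output.
Test 3 (in0=1, in1=1, in2=0, in3=1): fault-free G0=0, G1=0, G2=1, G3=1, G4=1, G5=1, G6=1 → Y1=1, Y2=1; observed Y1=1, Y2=1. Eliminates G5 inverted output.
Only G5 stuck-at-1 is consistent with every test.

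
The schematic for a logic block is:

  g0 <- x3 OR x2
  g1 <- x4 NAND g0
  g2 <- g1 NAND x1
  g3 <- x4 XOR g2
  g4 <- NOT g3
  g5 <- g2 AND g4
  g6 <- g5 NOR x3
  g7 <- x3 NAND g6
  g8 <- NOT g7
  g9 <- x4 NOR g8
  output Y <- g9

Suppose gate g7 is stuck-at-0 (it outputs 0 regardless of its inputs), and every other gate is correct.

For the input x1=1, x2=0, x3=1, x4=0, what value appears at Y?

0

Propagate with g7 forced: g0=1, g1=1, g2=0, g3=0, g4=1, g5=0, g6=0, g7=0 [stuck-at-0], g8=1, g9=0.
So Y = 0. (Without the fault it would be 1.)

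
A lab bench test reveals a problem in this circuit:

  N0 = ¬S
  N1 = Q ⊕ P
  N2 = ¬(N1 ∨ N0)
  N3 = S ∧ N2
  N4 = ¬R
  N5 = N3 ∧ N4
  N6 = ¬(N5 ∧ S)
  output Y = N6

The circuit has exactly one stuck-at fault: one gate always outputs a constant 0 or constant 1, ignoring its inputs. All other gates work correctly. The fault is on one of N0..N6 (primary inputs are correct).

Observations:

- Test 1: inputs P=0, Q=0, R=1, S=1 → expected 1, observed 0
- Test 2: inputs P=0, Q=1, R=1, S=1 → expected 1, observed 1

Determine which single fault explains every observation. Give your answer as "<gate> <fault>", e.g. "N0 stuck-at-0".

N4 stuck-at-1

Fault-free values for test 1 (P=0, Q=0, R=1, S=1): N0=0, N1=0, N2=1, N3=1, N4=0, N5=0, N6=1, giving Y=1. Observed 0.
Test 1: faults giving observed 0 are {N4 stuck-at-1, N5 stuck-at-1, N6 stuck-at-0}.
Test 2 (P=0, Q=1, R=1, S=1): fault-free N0=0, N1=1, N2=0, N3=0, N4=0, N5=0, N6=1 → 1; observed 1. Eliminates N5 stuck-at-1, N6 stuck-at-0.
Only N4 stuck-at-1 is consistent with every test.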